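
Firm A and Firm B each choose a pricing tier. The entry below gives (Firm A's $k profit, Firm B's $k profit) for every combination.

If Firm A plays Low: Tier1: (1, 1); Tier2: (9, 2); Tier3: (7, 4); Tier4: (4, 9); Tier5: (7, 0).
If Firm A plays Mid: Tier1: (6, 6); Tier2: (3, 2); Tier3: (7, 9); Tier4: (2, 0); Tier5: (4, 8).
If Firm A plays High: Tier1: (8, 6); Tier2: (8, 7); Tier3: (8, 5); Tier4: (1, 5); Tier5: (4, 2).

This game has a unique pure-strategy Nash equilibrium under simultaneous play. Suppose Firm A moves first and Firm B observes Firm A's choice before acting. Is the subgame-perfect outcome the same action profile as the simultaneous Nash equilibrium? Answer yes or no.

no

Work backward from Firm B's decision.
- Low: BR = Tier4, leader payoff 4.
- Mid: BR = Tier3, leader payoff 7.
- High: BR = Tier2, leader payoff 8.
Among 4, 7, 8, the best is 8 at High. Subgame-perfect outcome: (High, Tier2) with payoffs (8, 7).
For the simultaneous game, intersect best replies.
Firm A's best replies: Tier1→High; Tier2→Low; Tier3→High; Tier4→Low; Tier5→Low.
Firm B's best replies: Low→Tier4; Mid→Tier3; High→Tier2.
Only (Low, Tier4) has each player best-responding; Nash payoffs (4, 9).
Sequential outcome (High, Tier2) differs from the Nash profile (Low, Tier4).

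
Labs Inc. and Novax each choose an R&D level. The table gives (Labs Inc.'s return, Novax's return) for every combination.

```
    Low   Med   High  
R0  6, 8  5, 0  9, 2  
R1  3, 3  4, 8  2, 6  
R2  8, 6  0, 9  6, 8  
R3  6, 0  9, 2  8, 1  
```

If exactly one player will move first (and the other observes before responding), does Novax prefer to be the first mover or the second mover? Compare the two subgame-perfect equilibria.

first

If Labs Inc. leads: Novax's best replies are R0→Low, R1→Med, R2→Med, R3→Med; Labs Inc.'s induced payoffs 6, 4, 0, 9; outcome (R3, Med), payoffs (9, 2).
If Novax leads: Labs Inc.'s best replies are Low→R2, Med→R3, High→R0; Novax's induced payoffs 6, 2, 2; outcome (R2, Low), payoffs (8, 6).
Novax gets 6 moving first and 2 moving second, so Novax prefers to move first.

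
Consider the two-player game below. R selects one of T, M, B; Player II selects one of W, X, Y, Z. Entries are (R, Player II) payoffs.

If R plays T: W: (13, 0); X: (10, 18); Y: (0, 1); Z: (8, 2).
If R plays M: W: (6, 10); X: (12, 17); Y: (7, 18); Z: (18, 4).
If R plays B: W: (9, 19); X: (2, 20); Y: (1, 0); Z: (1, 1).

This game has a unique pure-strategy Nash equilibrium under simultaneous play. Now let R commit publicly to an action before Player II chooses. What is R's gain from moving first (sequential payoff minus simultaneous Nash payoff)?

3

Work backward from Player II's decision.
- T → Player II plays X (best of 0, 18, 1, 2); R gets 10.
- M → Player II plays Y (best of 10, 17, 18, 4); R gets 7.
- B → Player II plays X (best of 19, 20, 0, 1); R gets 2.
Among 10, 7, 2, the best is 10 at T. Subgame-perfect outcome: (T, X) with payoffs (10, 18).
Under simultaneous play:
R's best replies: W→T; X→M; Y→M; Z→M.
Player II's best replies: T→X; M→Y; B→X.
Only (M, Y) has each player best-responding; Nash payoffs (7, 18).
R's commitment gain: 10 − 7 = 3.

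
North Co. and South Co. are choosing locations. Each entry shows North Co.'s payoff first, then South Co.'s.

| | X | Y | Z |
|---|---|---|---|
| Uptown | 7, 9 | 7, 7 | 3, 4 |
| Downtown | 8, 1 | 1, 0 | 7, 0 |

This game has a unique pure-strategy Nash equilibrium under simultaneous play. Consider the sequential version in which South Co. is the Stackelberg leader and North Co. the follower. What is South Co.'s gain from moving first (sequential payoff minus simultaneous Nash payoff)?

6

Backward induction with South Co. moving first.
- X: North Co. compares 7, 8 and picks Downtown; South Co. would get 1.
- Y: North Co. compares 7, 1 and picks Uptown; South Co. would get 7.
- Z: North Co. compares 3, 7 and picks Downtown; South Co. would get 0.
South Co.'s induced payoffs are 1, 7, 0, so South Co. commits to Y. Subgame-perfect outcome: (Uptown, Y) with payoffs (7, 7).
For the simultaneous game, intersect best replies.
North Co.'s best replies: X→Downtown; Y→Uptown; Z→Downtown.
South Co.'s best replies: Uptown→X; Downtown→X.
The unique mutual best reply is (Downtown, X), giving (8, 1).
South Co.'s commitment gain: 7 − 1 = 6.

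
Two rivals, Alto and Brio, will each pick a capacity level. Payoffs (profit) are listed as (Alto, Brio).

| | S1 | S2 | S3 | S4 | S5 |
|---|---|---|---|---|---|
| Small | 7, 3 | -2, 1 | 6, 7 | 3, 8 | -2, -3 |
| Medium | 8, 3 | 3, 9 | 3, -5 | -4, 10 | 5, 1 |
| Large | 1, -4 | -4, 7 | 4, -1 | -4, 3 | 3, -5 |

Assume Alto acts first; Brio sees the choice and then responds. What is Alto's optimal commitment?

Small

Work backward from Brio's decision.
- Small: BR = S4, leader payoff 3.
- Medium: BR = S4, leader payoff -4.
- Large: BR = S2, leader payoff -4.
Maximizing over 3, -4, -4, Alto chooses Small. Subgame-perfect outcome: (Small, S4) with payoffs (3, 8).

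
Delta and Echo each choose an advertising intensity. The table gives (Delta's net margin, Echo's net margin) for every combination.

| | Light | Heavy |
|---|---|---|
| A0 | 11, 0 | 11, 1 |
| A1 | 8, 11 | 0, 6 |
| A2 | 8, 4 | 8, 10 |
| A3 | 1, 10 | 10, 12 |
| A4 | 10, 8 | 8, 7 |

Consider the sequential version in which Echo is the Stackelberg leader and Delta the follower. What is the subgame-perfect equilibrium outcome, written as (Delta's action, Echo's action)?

(A0, Heavy)

Backward induction with Echo moving first.
- Light: BR = A0, leader payoff 0.
- Heavy: BR = A0, leader payoff 1.
Maximizing over 0, 1, Echo chooses Heavy. Subgame-perfect outcome: (A0, Heavy) with payoffs (11, 1).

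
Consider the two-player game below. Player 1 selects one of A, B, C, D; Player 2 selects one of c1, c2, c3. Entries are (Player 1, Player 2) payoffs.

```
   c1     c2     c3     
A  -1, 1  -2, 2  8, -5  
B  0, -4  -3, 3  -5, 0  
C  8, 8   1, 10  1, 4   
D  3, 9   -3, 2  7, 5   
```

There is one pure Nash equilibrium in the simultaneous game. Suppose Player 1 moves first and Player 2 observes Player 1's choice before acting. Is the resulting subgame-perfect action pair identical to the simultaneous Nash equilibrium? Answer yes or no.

Backward induction with Player 1 moving first.
- A → Player 2 plays c2 (best of 1, 2, -5); Player 1 gets -2.
- B → Player 2 plays c2 (best of -4, 3, 0); Player 1 gets -3.
- C → Player 2 plays c2 (best of 8, 10, 4); Player 1 gets 1.
- D → Player 2 plays c1 (best of 9, 2, 5); Player 1 gets 3.
Among -2, -3, 1, 3, the best is 3 at D. Subgame-perfect outcome: (D, c1) with payoffs (3, 9).
For the simultaneous game, intersect best replies.
Player 1's best replies: c1→C; c2→C; c3→A.
Player 2's best replies: A→c2; B→c2; C→c2; D→c1.
The unique mutual best reply is (C, c2), giving (1, 10).
Sequential outcome (D, c1) differs from the Nash profile (C, c2).

no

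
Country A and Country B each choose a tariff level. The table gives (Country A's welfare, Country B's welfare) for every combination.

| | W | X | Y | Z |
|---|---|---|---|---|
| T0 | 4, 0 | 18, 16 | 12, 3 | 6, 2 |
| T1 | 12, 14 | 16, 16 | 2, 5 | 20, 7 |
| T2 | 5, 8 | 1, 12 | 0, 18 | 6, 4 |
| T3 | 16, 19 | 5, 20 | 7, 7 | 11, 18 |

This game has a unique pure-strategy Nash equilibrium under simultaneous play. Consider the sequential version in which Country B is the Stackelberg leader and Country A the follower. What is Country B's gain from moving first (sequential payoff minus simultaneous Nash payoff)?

Country A best-responds to each possible Country B move:
- W: Country A compares 4, 12, 5, 16 and picks T3; Country B would get 19.
- X: Country A compares 18, 16, 1, 5 and picks T0; Country B would get 16.
- Y: Country A compares 12, 2, 0, 7 and picks T0; Country B would get 3.
- Z: Country A compares 6, 20, 6, 11 and picks T1; Country B would get 7.
Country B's induced payoffs are 19, 16, 3, 7, so Country B commits to W. Subgame-perfect outcome: (T3, W) with payoffs (16, 19).
For the simultaneous game, intersect best replies.
Country A's best replies: W→T3; X→T0; Y→T0; Z→T1.
Country B's best replies: T0→X; T1→X; T2→Y; T3→X.
Only (T0, X) has each player best-responding; Nash payoffs (18, 16).
Country B's commitment gain: 19 − 16 = 3.

3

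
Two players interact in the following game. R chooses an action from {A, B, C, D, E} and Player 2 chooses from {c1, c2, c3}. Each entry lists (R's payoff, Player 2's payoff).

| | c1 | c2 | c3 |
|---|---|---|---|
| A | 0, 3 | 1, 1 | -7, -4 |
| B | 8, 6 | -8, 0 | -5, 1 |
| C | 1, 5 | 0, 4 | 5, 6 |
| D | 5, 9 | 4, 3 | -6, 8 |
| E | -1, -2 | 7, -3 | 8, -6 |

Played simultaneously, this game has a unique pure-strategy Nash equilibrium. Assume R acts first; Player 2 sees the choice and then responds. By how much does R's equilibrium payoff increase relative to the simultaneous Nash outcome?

Solve by backward induction (R leads).
- A: BR = c1, leader payoff 0.
- B: BR = c1, leader payoff 8.
- C: BR = c3, leader payoff 5.
- D: BR = c1, leader payoff 5.
- E: BR = c1, leader payoff -1.
Maximizing over 0, 8, 5, 5, -1, R chooses B. Subgame-perfect outcome: (B, c1) with payoffs (8, 6).
Now find the simultaneous Nash equilibrium.
R's best replies: c1→B; c2→E; c3→E.
Player 2's best replies: A→c1; B→c1; C→c3; D→c1; E→c1.
The unique mutual best reply is (B, c1), giving (8, 6).
R's commitment gain: 8 − 8 = 0.

0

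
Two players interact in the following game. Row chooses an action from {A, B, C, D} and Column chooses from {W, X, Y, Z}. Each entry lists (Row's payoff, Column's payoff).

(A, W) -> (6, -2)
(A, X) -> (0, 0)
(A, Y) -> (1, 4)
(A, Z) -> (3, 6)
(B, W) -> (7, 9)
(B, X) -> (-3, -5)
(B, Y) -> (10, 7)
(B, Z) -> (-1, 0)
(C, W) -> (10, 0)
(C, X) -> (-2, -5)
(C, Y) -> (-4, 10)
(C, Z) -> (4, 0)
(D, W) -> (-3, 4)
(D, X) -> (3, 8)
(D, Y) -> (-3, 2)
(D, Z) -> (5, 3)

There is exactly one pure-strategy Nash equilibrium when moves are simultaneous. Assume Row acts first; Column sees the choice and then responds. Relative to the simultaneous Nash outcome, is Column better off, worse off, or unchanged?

better off

Backward induction with Row moving first.
- A: BR = Z, leader payoff 3.
- B: BR = W, leader payoff 7.
- C: BR = Y, leader payoff -4.
- D: BR = X, leader payoff 3.
Among 3, 7, -4, 3, the best is 7 at B. Subgame-perfect outcome: (B, W) with payoffs (7, 9).
Under simultaneous play:
Row's best replies: W→C; X→D; Y→B; Z→D.
Column's best replies: A→Z; B→W; C→Y; D→X.
The unique mutual best reply is (D, X), giving (3, 8).
Column earns 9 sequentially versus 8 at the Nash outcome: better off.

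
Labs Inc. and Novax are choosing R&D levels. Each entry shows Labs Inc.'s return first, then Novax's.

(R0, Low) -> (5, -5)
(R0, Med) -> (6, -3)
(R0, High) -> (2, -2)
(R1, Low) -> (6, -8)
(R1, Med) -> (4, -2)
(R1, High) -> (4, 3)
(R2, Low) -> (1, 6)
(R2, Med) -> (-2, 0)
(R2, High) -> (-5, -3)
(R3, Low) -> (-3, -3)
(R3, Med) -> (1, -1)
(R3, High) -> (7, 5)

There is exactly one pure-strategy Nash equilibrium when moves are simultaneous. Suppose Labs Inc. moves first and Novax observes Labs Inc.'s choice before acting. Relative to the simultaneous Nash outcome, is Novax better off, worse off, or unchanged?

unchanged

Backward induction with Labs Inc. moving first.
- R0: Novax compares -5, -3, -2 and picks High; Labs Inc. would get 2.
- R1: Novax compares -8, -2, 3 and picks High; Labs Inc. would get 4.
- R2: Novax compares 6, 0, -3 and picks Low; Labs Inc. would get 1.
- R3: Novax compares -3, -1, 5 and picks High; Labs Inc. would get 7.
Maximizing over 2, 4, 1, 7, Labs Inc. chooses R3. Subgame-perfect outcome: (R3, High) with payoffs (7, 5).
For the simultaneous game, intersect best replies.
Labs Inc.'s best replies: Low→R1; Med→R0; High→R3.
Novax's best replies: R0→High; R1→High; R2→Low; R3→High.
Only (R3, High) has each player best-responding; Nash payoffs (7, 5).
Novax earns 5 sequentially versus 5 at the Nash outcome: unchanged.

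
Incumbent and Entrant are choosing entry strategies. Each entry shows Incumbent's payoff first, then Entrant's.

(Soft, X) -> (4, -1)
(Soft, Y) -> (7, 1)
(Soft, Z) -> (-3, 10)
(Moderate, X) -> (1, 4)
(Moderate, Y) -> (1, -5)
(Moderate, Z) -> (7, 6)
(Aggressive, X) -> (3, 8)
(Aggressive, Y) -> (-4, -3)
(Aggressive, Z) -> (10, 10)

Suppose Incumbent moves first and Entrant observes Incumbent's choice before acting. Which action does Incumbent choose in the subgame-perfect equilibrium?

Solve by backward induction (Incumbent leads).
- Soft: Entrant compares -1, 1, 10 and picks Z; Incumbent would get -3.
- Moderate: Entrant compares 4, -5, 6 and picks Z; Incumbent would get 7.
- Aggressive: Entrant compares 8, -3, 10 and picks Z; Incumbent would get 10.
Maximizing over -3, 7, 10, Incumbent chooses Aggressive. Subgame-perfect outcome: (Aggressive, Z) with payoffs (10, 10).

Aggressive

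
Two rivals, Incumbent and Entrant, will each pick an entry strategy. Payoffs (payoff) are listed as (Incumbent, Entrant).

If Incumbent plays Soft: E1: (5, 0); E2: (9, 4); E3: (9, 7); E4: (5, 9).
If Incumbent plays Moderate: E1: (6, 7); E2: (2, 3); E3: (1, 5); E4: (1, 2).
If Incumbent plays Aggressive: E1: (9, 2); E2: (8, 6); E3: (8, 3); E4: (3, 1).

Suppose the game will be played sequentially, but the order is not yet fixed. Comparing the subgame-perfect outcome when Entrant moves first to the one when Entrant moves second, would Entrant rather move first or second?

If Incumbent leads: Entrant's best replies are Soft→E4, Moderate→E1, Aggressive→E2; Incumbent's induced payoffs 5, 6, 8; outcome (Aggressive, E2), payoffs (8, 6).
If Entrant leads: Incumbent's best replies are E1→Aggressive, E2→Soft, E3→Soft, E4→Soft; Entrant's induced payoffs 2, 4, 7, 9; outcome (Soft, E4), payoffs (5, 9).
Entrant gets 9 moving first and 6 moving second, so Entrant prefers to move first.

first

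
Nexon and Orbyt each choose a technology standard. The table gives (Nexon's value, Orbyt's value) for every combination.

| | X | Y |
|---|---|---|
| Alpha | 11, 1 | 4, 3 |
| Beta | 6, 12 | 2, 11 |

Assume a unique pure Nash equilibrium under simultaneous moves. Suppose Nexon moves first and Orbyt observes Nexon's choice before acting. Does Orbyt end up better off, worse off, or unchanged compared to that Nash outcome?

better off

Work backward from Orbyt's decision.
- Alpha → Orbyt plays Y (best of 1, 3); Nexon gets 4.
- Beta → Orbyt plays X (best of 12, 11); Nexon gets 6.
Nexon's induced payoffs are 4, 6, so Nexon commits to Beta. Subgame-perfect outcome: (Beta, X) with payoffs (6, 12).
Now find the simultaneous Nash equilibrium.
Nexon's best replies: X→Alpha; Y→Alpha.
Orbyt's best replies: Alpha→Y; Beta→X.
Only (Alpha, Y) has each player best-responding; Nash payoffs (4, 3).
Orbyt earns 12 sequentially versus 3 at the Nash outcome: better off.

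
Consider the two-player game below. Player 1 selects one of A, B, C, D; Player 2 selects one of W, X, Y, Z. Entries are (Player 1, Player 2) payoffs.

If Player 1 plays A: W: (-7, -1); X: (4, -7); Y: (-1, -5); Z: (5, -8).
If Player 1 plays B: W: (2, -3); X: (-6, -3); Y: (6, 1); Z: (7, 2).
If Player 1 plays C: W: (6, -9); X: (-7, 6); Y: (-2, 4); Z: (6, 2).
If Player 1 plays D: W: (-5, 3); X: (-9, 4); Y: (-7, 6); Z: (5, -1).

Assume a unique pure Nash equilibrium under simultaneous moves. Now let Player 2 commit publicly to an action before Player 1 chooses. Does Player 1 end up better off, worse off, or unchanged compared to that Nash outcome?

unchanged

Player 1 best-responds to each possible Player 2 move:
- W: BR = C, leader payoff -9.
- X: BR = A, leader payoff -7.
- Y: BR = B, leader payoff 1.
- Z: BR = B, leader payoff 2.
Among -9, -7, 1, 2, the best is 2 at Z. Subgame-perfect outcome: (B, Z) with payoffs (7, 2).
Under simultaneous play:
Player 1's best replies: W→C; X→A; Y→B; Z→B.
Player 2's best replies: A→W; B→Z; C→X; D→Y.
The unique mutual best reply is (B, Z), giving (7, 2).
Player 1 earns 7 sequentially versus 7 at the Nash outcome: unchanged.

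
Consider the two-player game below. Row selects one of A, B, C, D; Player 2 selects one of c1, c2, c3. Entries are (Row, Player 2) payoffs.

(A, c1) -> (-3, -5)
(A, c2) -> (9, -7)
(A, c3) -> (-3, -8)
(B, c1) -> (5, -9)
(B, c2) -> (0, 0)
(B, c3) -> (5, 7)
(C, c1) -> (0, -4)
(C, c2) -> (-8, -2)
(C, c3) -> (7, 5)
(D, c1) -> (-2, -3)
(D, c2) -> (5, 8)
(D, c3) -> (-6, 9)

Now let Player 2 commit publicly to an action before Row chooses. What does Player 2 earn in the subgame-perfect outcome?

5

Solve by backward induction (Player 2 leads).
- c1 → Row plays B (best of -3, 5, 0, -2); Player 2 gets -9.
- c2 → Row plays A (best of 9, 0, -8, 5); Player 2 gets -7.
- c3 → Row plays C (best of -3, 5, 7, -6); Player 2 gets 5.
Among -9, -7, 5, the best is 5 at c3. Subgame-perfect outcome: (C, c3) with payoffs (7, 5).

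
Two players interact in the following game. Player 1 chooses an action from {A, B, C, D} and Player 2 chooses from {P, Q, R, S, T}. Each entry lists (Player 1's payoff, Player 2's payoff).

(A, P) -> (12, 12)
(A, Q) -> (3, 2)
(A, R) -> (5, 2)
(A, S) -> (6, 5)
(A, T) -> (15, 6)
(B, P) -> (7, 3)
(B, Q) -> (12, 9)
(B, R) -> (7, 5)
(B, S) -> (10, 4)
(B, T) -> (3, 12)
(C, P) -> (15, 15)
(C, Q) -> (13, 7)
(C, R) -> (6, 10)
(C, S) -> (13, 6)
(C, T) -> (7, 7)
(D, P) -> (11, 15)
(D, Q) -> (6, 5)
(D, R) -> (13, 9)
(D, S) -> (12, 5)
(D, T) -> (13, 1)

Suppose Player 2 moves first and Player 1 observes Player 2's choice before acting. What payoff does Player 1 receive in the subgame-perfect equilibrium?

15

Work backward from Player 1's decision.
- P → Player 1 plays C (best of 12, 7, 15, 11); Player 2 gets 15.
- Q → Player 1 plays C (best of 3, 12, 13, 6); Player 2 gets 7.
- R → Player 1 plays D (best of 5, 7, 6, 13); Player 2 gets 9.
- S → Player 1 plays C (best of 6, 10, 13, 12); Player 2 gets 6.
- T → Player 1 plays A (best of 15, 3, 7, 13); Player 2 gets 6.
Maximizing over 15, 7, 9, 6, 6, Player 2 chooses P. Subgame-perfect outcome: (C, P) with payoffs (15, 15).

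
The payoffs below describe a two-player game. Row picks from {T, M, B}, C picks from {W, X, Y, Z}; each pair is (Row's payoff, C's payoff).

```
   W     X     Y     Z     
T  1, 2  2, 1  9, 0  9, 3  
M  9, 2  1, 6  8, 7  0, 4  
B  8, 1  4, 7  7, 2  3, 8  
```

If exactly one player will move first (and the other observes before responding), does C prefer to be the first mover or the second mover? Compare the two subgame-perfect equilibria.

If Row leads: C's best replies are T→Z, M→Y, B→Z; Row's induced payoffs 9, 8, 3; outcome (T, Z), payoffs (9, 3).
If C leads: Row's best replies are W→M, X→B, Y→T, Z→T; C's induced payoffs 2, 7, 0, 3; outcome (B, X), payoffs (4, 7).
C gets 7 moving first and 3 moving second, so C prefers to move first.

first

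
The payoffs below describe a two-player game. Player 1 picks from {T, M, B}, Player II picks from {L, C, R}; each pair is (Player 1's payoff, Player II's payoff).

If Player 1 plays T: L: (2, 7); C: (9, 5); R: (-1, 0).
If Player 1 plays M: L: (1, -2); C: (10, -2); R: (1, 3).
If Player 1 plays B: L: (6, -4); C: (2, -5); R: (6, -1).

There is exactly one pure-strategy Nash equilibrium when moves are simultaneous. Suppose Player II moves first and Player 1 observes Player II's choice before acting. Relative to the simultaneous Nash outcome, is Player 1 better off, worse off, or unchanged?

Solve by backward induction (Player II leads).
- L → Player 1 plays B (best of 2, 1, 6); Player II gets -4.
- C → Player 1 plays M (best of 9, 10, 2); Player II gets -2.
- R → Player 1 plays B (best of -1, 1, 6); Player II gets -1.
Among -4, -2, -1, the best is -1 at R. Subgame-perfect outcome: (B, R) with payoffs (6, -1).
Now find the simultaneous Nash equilibrium.
Player 1's best replies: L→B; C→M; R→B.
Player II's best replies: T→L; M→R; B→R.
The unique mutual best reply is (B, R), giving (6, -1).
Player 1 earns 6 sequentially versus 6 at the Nash outcome: unchanged.

unchanged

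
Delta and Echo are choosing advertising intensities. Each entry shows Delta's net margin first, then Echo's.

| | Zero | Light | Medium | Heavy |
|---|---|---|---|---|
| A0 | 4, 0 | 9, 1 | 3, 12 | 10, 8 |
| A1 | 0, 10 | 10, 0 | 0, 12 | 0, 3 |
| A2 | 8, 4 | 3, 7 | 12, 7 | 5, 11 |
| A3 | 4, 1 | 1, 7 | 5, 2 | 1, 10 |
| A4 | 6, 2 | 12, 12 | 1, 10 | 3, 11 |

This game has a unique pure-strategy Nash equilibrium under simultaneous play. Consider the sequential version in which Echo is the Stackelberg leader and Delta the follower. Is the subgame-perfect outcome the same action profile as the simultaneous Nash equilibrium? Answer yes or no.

Backward induction with Echo moving first.
- Zero: BR = A2, leader payoff 4.
- Light: BR = A4, leader payoff 12.
- Medium: BR = A2, leader payoff 7.
- Heavy: BR = A0, leader payoff 8.
Maximizing over 4, 12, 7, 8, Echo chooses Light. Subgame-perfect outcome: (A4, Light) with payoffs (12, 12).
Under simultaneous play:
Delta's best replies: Zero→A2; Light→A4; Medium→A2; Heavy→A0.
Echo's best replies: A0→Medium; A1→Medium; A2→Heavy; A3→Heavy; A4→Light.
The unique mutual best reply is (A4, Light), giving (12, 12).
Sequential outcome (A4, Light) coincides with the Nash profile (A4, Light).

yes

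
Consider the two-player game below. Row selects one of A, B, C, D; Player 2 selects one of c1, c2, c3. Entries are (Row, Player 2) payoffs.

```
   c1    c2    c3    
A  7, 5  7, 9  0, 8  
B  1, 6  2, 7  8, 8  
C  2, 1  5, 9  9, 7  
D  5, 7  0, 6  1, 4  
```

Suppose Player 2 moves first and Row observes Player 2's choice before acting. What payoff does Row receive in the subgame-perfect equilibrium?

7

Row best-responds to each possible Player 2 move:
- c1: BR = A, leader payoff 5.
- c2: BR = A, leader payoff 9.
- c3: BR = C, leader payoff 7.
Player 2's induced payoffs are 5, 9, 7, so Player 2 commits to c2. Subgame-perfect outcome: (A, c2) with payoffs (7, 9).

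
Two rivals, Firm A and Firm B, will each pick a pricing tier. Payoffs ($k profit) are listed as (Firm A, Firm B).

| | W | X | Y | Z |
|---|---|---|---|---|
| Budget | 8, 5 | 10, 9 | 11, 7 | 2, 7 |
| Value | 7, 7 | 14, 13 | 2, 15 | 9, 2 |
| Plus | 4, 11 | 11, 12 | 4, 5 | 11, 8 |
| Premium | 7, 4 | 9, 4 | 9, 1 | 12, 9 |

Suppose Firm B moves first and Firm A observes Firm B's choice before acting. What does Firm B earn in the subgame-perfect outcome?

13

Firm A best-responds to each possible Firm B move:
- W: Firm A compares 8, 7, 4, 7 and picks Budget; Firm B would get 5.
- X: Firm A compares 10, 14, 11, 9 and picks Value; Firm B would get 13.
- Y: Firm A compares 11, 2, 4, 9 and picks Budget; Firm B would get 7.
- Z: Firm A compares 2, 9, 11, 12 and picks Premium; Firm B would get 9.
Firm B's induced payoffs are 5, 13, 7, 9, so Firm B commits to X. Subgame-perfect outcome: (Value, X) with payoffs (14, 13).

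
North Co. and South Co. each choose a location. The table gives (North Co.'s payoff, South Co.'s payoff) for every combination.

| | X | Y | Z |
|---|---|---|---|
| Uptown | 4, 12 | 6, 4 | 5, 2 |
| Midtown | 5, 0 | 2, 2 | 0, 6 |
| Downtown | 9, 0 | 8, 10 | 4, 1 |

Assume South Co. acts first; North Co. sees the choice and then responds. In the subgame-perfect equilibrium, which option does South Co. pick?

Y

Solve by backward induction (South Co. leads).
- X: North Co. compares 4, 5, 9 and picks Downtown; South Co. would get 0.
- Y: North Co. compares 6, 2, 8 and picks Downtown; South Co. would get 10.
- Z: North Co. compares 5, 0, 4 and picks Uptown; South Co. would get 2.
Among 0, 10, 2, the best is 10 at Y. Subgame-perfect outcome: (Downtown, Y) with payoffs (8, 10).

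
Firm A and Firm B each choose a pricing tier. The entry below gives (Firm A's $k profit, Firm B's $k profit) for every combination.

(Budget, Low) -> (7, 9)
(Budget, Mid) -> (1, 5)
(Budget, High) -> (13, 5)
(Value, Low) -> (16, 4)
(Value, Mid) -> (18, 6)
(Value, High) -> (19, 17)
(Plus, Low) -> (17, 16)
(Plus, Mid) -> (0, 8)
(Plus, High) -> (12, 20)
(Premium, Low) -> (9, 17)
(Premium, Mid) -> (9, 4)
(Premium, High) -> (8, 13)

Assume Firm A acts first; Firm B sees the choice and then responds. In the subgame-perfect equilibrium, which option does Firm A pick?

Work backward from Firm B's decision.
- Budget: Firm B compares 9, 5, 5 and picks Low; Firm A would get 7.
- Value: Firm B compares 4, 6, 17 and picks High; Firm A would get 19.
- Plus: Firm B compares 16, 8, 20 and picks High; Firm A would get 12.
- Premium: Firm B compares 17, 4, 13 and picks Low; Firm A would get 9.
Among 7, 19, 12, 9, the best is 19 at Value. Subgame-perfect outcome: (Value, High) with payoffs (19, 17).

Value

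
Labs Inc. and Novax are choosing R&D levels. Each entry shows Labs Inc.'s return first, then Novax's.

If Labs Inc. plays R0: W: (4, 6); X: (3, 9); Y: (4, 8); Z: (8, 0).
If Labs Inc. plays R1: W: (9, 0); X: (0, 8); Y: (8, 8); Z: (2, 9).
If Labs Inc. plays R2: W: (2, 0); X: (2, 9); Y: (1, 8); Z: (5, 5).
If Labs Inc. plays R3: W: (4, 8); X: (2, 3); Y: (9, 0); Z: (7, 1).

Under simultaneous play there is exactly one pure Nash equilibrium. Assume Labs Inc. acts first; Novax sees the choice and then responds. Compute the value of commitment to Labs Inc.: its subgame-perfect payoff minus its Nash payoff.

1

Work backward from Novax's decision.
- R0: BR = X, leader payoff 3.
- R1: BR = Z, leader payoff 2.
- R2: BR = X, leader payoff 2.
- R3: BR = W, leader payoff 4.
Labs Inc.'s induced payoffs are 3, 2, 2, 4, so Labs Inc. commits to R3. Subgame-perfect outcome: (R3, W) with payoffs (4, 8).
Under simultaneous play:
Labs Inc.'s best replies: W→R1; X→R0; Y→R3; Z→R0.
Novax's best replies: R0→X; R1→Z; R2→X; R3→W.
Only (R0, X) has each player best-responding; Nash payoffs (3, 9).
Labs Inc.'s commitment gain: 4 − 3 = 1.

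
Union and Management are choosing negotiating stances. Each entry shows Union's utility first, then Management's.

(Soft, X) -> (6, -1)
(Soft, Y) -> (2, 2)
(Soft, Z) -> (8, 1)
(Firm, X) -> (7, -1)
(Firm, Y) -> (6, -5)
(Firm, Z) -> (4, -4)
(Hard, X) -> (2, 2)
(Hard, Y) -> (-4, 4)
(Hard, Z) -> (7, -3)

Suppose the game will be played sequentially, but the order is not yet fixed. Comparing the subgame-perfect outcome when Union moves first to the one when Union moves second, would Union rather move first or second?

second

If Union leads: Management's best replies are Soft→Y, Firm→X, Hard→Y; Union's induced payoffs 2, 7, -4; outcome (Firm, X), payoffs (7, -1).
If Management leads: Union's best replies are X→Firm, Y→Firm, Z→Soft; Management's induced payoffs -1, -5, 1; outcome (Soft, Z), payoffs (8, 1).
Union gets 7 moving first and 8 moving second, so Union prefers to move second.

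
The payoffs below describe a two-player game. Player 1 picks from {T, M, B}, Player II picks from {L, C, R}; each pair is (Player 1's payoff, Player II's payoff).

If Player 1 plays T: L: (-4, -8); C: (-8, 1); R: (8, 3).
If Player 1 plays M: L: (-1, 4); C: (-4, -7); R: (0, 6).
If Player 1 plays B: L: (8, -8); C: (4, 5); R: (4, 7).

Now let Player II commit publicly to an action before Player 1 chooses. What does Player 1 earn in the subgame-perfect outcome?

4

Work backward from Player 1's decision.
- L: Player 1 compares -4, -1, 8 and picks B; Player II would get -8.
- C: Player 1 compares -8, -4, 4 and picks B; Player II would get 5.
- R: Player 1 compares 8, 0, 4 and picks T; Player II would get 3.
Maximizing over -8, 5, 3, Player II chooses C. Subgame-perfect outcome: (B, C) with payoffs (4, 5).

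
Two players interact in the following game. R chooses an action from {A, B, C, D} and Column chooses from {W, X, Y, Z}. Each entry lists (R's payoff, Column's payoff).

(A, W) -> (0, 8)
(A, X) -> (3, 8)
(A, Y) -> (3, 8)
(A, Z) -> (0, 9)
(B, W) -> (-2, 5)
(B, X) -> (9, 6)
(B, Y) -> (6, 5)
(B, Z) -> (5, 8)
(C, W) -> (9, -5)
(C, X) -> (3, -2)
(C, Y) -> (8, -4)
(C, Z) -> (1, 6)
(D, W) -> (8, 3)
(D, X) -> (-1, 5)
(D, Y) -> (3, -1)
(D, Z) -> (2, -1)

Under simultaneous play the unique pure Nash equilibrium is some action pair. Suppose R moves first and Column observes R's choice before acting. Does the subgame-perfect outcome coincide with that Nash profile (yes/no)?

yes

Column best-responds to each possible R move:
- A: Column compares 8, 8, 8, 9 and picks Z; R would get 0.
- B: Column compares 5, 6, 5, 8 and picks Z; R would get 5.
- C: Column compares -5, -2, -4, 6 and picks Z; R would get 1.
- D: Column compares 3, 5, -1, -1 and picks X; R would get -1.
R's induced payoffs are 0, 5, 1, -1, so R commits to B. Subgame-perfect outcome: (B, Z) with payoffs (5, 8).
For the simultaneous game, intersect best replies.
R's best replies: W→C; X→B; Y→C; Z→B.
Column's best replies: A→Z; B→Z; C→Z; D→X.
Only (B, Z) has each player best-responding; Nash payoffs (5, 8).
Sequential outcome (B, Z) coincides with the Nash profile (B, Z).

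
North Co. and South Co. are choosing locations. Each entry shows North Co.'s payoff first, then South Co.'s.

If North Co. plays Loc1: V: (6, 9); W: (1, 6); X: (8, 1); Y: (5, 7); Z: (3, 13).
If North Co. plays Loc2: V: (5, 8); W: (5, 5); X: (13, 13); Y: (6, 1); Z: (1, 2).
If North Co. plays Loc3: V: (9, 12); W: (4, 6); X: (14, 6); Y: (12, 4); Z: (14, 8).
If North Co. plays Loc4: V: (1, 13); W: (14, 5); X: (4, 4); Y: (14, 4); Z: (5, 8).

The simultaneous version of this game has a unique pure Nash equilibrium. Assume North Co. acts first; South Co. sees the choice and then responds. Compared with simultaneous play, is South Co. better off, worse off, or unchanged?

South Co. best-responds to each possible North Co. move:
- Loc1 → South Co. plays Z (best of 9, 6, 1, 7, 13); North Co. gets 3.
- Loc2 → South Co. plays X (best of 8, 5, 13, 1, 2); North Co. gets 13.
- Loc3 → South Co. plays V (best of 12, 6, 6, 4, 8); North Co. gets 9.
- Loc4 → South Co. plays V (best of 13, 5, 4, 4, 8); North Co. gets 1.
North Co.'s induced payoffs are 3, 13, 9, 1, so North Co. commits to Loc2. Subgame-perfect outcome: (Loc2, X) with payoffs (13, 13).
Under simultaneous play:
North Co.'s best replies: V→Loc3; W→Loc4; X→Loc3; Y→Loc4; Z→Loc3.
South Co.'s best replies: Loc1→Z; Loc2→X; Loc3→V; Loc4→V.
Only (Loc3, V) has each player best-responding; Nash payoffs (9, 12).
South Co. earns 13 sequentially versus 12 at the Nash outcome: better off.

better off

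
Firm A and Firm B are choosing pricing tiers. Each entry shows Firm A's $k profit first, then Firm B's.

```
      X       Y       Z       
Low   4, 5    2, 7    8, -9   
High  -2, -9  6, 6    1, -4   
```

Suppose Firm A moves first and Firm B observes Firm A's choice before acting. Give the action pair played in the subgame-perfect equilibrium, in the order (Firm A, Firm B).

Work backward from Firm B's decision.
- Low: Firm B compares 5, 7, -9 and picks Y; Firm A would get 2.
- High: Firm B compares -9, 6, -4 and picks Y; Firm A would get 6.
Among 2, 6, the best is 6 at High. Subgame-perfect outcome: (High, Y) with payoffs (6, 6).

(High, Y)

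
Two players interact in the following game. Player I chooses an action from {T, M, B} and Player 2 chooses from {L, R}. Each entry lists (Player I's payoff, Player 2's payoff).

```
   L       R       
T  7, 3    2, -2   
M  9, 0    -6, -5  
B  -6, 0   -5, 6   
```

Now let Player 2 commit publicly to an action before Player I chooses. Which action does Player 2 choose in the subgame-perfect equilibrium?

L

Solve by backward induction (Player 2 leads).
- L: Player I compares 7, 9, -6 and picks M; Player 2 would get 0.
- R: Player I compares 2, -6, -5 and picks T; Player 2 would get -2.
Maximizing over 0, -2, Player 2 chooses L. Subgame-perfect outcome: (M, L) with payoffs (9, 0).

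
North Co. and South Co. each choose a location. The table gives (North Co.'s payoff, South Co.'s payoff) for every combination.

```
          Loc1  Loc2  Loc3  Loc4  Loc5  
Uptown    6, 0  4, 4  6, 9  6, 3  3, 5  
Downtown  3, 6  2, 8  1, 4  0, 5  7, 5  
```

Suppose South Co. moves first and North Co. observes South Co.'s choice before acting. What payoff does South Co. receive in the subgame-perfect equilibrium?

Solve by backward induction (South Co. leads).
- Loc1: BR = Uptown, leader payoff 0.
- Loc2: BR = Uptown, leader payoff 4.
- Loc3: BR = Uptown, leader payoff 9.
- Loc4: BR = Uptown, leader payoff 3.
- Loc5: BR = Downtown, leader payoff 5.
Maximizing over 0, 4, 9, 3, 5, South Co. chooses Loc3. Subgame-perfect outcome: (Uptown, Loc3) with payoffs (6, 9).

9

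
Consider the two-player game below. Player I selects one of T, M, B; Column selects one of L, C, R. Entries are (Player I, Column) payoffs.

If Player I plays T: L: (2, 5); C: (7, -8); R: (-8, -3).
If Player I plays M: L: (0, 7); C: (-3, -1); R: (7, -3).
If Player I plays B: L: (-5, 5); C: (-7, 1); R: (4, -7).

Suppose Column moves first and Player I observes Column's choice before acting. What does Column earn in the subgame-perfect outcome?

5

Work backward from Player I's decision.
- L → Player I plays T (best of 2, 0, -5); Column gets 5.
- C → Player I plays T (best of 7, -3, -7); Column gets -8.
- R → Player I plays M (best of -8, 7, 4); Column gets -3.
Among 5, -8, -3, the best is 5 at L. Subgame-perfect outcome: (T, L) with payoffs (2, 5).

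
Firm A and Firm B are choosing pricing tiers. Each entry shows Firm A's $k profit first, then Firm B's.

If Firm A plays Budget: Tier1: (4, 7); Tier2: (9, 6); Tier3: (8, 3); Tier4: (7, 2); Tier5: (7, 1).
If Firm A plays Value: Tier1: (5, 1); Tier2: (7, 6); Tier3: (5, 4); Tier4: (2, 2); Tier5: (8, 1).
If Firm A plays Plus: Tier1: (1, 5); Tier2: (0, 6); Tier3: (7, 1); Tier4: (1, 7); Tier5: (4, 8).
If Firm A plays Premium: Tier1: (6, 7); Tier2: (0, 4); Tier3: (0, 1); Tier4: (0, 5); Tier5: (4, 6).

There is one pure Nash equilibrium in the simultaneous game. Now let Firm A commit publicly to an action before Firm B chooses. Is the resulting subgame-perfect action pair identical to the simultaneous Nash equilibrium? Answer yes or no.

no

Firm B best-responds to each possible Firm A move:
- Budget → Firm B plays Tier1 (best of 7, 6, 3, 2, 1); Firm A gets 4.
- Value → Firm B plays Tier2 (best of 1, 6, 4, 2, 1); Firm A gets 7.
- Plus → Firm B plays Tier5 (best of 5, 6, 1, 7, 8); Firm A gets 4.
- Premium → Firm B plays Tier1 (best of 7, 4, 1, 5, 6); Firm A gets 6.
Maximizing over 4, 7, 4, 6, Firm A chooses Value. Subgame-perfect outcome: (Value, Tier2) with payoffs (7, 6).
Under simultaneous play:
Firm A's best replies: Tier1→Premium; Tier2→Budget; Tier3→Budget; Tier4→Budget; Tier5→Value.
Firm B's best replies: Budget→Tier1; Value→Tier2; Plus→Tier5; Premium→Tier1.
The unique mutual best reply is (Premium, Tier1), giving (6, 7).
Sequential outcome (Value, Tier2) differs from the Nash profile (Premium, Tier1).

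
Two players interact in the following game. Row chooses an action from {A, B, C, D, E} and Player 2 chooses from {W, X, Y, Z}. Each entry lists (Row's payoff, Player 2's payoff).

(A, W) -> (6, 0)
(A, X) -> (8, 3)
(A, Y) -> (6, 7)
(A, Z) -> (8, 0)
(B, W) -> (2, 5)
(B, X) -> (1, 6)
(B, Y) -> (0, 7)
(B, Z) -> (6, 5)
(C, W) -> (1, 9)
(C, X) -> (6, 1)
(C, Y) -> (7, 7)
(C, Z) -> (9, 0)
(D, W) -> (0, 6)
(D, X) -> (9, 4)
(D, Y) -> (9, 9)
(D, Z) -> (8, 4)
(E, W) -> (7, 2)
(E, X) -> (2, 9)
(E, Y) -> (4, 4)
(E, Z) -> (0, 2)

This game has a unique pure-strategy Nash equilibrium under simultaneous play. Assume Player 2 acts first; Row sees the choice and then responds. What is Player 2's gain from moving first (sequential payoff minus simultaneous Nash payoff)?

Row best-responds to each possible Player 2 move:
- W: Row compares 6, 2, 1, 0, 7 and picks E; Player 2 would get 2.
- X: Row compares 8, 1, 6, 9, 2 and picks D; Player 2 would get 4.
- Y: Row compares 6, 0, 7, 9, 4 and picks D; Player 2 would get 9.
- Z: Row compares 8, 6, 9, 8, 0 and picks C; Player 2 would get 0.
Among 2, 4, 9, 0, the best is 9 at Y. Subgame-perfect outcome: (D, Y) with payoffs (9, 9).
For the simultaneous game, intersect best replies.
Row's best replies: W→E; X→D; Y→D; Z→C.
Player 2's best replies: A→Y; B→Y; C→W; D→Y; E→X.
The unique mutual best reply is (D, Y), giving (9, 9).
Player 2's commitment gain: 9 − 9 = 0.

0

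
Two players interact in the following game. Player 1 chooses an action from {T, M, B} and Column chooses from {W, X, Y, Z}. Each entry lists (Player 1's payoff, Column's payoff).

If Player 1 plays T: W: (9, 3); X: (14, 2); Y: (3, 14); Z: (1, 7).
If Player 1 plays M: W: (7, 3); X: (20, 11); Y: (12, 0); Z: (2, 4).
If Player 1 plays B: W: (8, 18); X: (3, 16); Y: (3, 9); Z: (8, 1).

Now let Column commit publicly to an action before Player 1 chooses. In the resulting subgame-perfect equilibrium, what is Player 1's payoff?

Backward induction with Column moving first.
- W → Player 1 plays T (best of 9, 7, 8); Column gets 3.
- X → Player 1 plays M (best of 14, 20, 3); Column gets 11.
- Y → Player 1 plays M (best of 3, 12, 3); Column gets 0.
- Z → Player 1 plays B (best of 1, 2, 8); Column gets 1.
Column's induced payoffs are 3, 11, 0, 1, so Column commits to X. Subgame-perfect outcome: (M, X) with payoffs (20, 11).

20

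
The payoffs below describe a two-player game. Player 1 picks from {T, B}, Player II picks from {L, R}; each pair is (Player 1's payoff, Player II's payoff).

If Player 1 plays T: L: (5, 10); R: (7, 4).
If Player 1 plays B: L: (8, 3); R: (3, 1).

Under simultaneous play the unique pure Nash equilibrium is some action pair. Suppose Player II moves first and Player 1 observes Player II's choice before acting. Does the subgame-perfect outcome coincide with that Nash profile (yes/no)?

no

Player 1 best-responds to each possible Player II move:
- L: BR = B, leader payoff 3.
- R: BR = T, leader payoff 4.
Maximizing over 3, 4, Player II chooses R. Subgame-perfect outcome: (T, R) with payoffs (7, 4).
For the simultaneous game, intersect best replies.
Player 1's best replies: L→B; R→T.
Player II's best replies: T→L; B→L.
The unique mutual best reply is (B, L), giving (8, 3).
Sequential outcome (T, R) differs from the Nash profile (B, L).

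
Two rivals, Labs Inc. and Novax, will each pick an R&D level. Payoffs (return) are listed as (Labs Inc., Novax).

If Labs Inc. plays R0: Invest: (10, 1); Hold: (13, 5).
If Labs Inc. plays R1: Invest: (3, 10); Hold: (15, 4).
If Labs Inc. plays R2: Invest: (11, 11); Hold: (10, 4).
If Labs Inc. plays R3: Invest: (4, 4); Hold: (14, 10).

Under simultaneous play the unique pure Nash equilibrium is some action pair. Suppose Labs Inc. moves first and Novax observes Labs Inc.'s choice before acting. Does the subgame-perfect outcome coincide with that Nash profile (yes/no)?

no

Backward induction with Labs Inc. moving first.
- R0 → Novax plays Hold (best of 1, 5); Labs Inc. gets 13.
- R1 → Novax plays Invest (best of 10, 4); Labs Inc. gets 3.
- R2 → Novax plays Invest (best of 11, 4); Labs Inc. gets 11.
- R3 → Novax plays Hold (best of 4, 10); Labs Inc. gets 14.
Maximizing over 13, 3, 11, 14, Labs Inc. chooses R3. Subgame-perfect outcome: (R3, Hold) with payoffs (14, 10).
Now find the simultaneous Nash equilibrium.
Labs Inc.'s best replies: Invest→R2; Hold→R1.
Novax's best replies: R0→Hold; R1→Invest; R2→Invest; R3→Hold.
The unique mutual best reply is (R2, Invest), giving (11, 11).
Sequential outcome (R3, Hold) differs from the Nash profile (R2, Invest).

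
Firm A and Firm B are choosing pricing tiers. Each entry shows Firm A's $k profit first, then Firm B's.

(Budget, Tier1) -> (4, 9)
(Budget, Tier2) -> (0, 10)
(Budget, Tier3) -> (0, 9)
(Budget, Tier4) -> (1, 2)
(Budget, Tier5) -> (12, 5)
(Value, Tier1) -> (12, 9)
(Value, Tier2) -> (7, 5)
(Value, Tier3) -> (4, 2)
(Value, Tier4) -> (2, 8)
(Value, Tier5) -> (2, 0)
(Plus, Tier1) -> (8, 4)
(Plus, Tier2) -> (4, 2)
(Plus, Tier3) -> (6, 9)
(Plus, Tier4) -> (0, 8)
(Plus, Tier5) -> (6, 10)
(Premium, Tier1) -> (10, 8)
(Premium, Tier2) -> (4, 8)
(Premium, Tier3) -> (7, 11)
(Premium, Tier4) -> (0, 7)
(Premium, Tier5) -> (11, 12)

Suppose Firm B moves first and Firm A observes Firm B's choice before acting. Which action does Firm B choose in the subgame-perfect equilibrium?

Solve by backward induction (Firm B leads).
- Tier1 → Firm A plays Value (best of 4, 12, 8, 10); Firm B gets 9.
- Tier2 → Firm A plays Value (best of 0, 7, 4, 4); Firm B gets 5.
- Tier3 → Firm A plays Premium (best of 0, 4, 6, 7); Firm B gets 11.
- Tier4 → Firm A plays Value (best of 1, 2, 0, 0); Firm B gets 8.
- Tier5 → Firm A plays Budget (best of 12, 2, 6, 11); Firm B gets 5.
Firm B's induced payoffs are 9, 5, 11, 8, 5, so Firm B commits to Tier3. Subgame-perfect outcome: (Premium, Tier3) with payoffs (7, 11).

Tier3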